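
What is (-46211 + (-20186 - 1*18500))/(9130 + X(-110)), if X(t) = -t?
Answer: -28299/3080 ≈ -9.1880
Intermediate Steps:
(-46211 + (-20186 - 1*18500))/(9130 + X(-110)) = (-46211 + (-20186 - 1*18500))/(9130 - 1*(-110)) = (-46211 + (-20186 - 18500))/(9130 + 110) = (-46211 - 38686)/9240 = -84897*1/9240 = -28299/3080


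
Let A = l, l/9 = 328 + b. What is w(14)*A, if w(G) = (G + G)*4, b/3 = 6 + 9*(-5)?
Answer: 212688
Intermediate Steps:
b = -117 (b = 3*(6 + 9*(-5)) = 3*(6 - 45) = 3*(-39) = -117)
w(G) = 8*G (w(G) = (2*G)*4 = 8*G)
l = 1899 (l = 9*(328 - 117) = 9*211 = 1899)
A = 1899
w(14)*A = (8*14)*1899 = 112*1899 = 212688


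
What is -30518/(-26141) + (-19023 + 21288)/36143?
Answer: 1162221439/944814163 ≈ 1.2301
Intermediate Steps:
-30518/(-26141) + (-19023 + 21288)/36143 = -30518*(-1/26141) + 2265*(1/36143) = 30518/26141 + 2265/36143 = 1162221439/944814163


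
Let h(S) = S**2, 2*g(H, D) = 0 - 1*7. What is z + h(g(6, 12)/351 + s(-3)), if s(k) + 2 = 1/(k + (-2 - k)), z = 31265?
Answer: 3852655426/123201 ≈ 31271.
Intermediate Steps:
s(k) = -5/2 (s(k) = -2 + 1/(k + (-2 - k)) = -2 + 1/(-2) = -2 - 1/2 = -5/2)
g(H, D) = -7/2 (g(H, D) = (0 - 1*7)/2 = (0 - 7)/2 = (1/2)*(-7) = -7/2)
z + h(g(6, 12)/351 + s(-3)) = 31265 + (-7/2/351 - 5/2)**2 = 31265 + (-7/2*1/351 - 5/2)**2 = 31265 + (-7/702 - 5/2)**2 = 31265 + (-881/351)**2 = 31265 + 776161/123201 = 3852655426/123201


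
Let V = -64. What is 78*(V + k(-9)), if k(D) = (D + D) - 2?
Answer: -6552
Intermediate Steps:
k(D) = -2 + 2*D (k(D) = 2*D - 2 = -2 + 2*D)
78*(V + k(-9)) = 78*(-64 + (-2 + 2*(-9))) = 78*(-64 + (-2 - 18)) = 78*(-64 - 20) = 78*(-84) = -6552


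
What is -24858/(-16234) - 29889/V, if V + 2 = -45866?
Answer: 812702385/372310556 ≈ 2.1829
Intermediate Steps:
V = -45868 (V = -2 - 45866 = -45868)
-24858/(-16234) - 29889/V = -24858/(-16234) - 29889/(-45868) = -24858*(-1/16234) - 29889*(-1/45868) = 12429/8117 + 29889/45868 = 812702385/372310556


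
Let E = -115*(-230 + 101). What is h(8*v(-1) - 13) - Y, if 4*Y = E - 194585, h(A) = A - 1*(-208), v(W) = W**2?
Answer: 90281/2 ≈ 45141.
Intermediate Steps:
E = 14835 (E = -115*(-129) = 14835)
h(A) = 208 + A (h(A) = A + 208 = 208 + A)
Y = -89875/2 (Y = (14835 - 194585)/4 = (1/4)*(-179750) = -89875/2 ≈ -44938.)
h(8*v(-1) - 13) - Y = (208 + (8*(-1)**2 - 13)) - 1*(-89875/2) = (208 + (8*1 - 13)) + 89875/2 = (208 + (8 - 13)) + 89875/2 = (208 - 5) + 89875/2 = 203 + 89875/2 = 90281/2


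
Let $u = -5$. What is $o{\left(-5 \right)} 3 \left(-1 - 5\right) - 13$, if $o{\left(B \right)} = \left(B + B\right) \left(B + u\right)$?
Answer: $-1813$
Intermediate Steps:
$o{\left(B \right)} = 2 B \left(-5 + B\right)$ ($o{\left(B \right)} = \left(B + B\right) \left(B - 5\right) = 2 B \left(-5 + B\right)$)
$o{\left(-5 \right)} 3 \left(-1 - 5\right) - 13 = 2 \left(-5\right) \left(-5 - 5\right) 3 \left(-1 - 5\right) - 13 = 2 \left(-5\right) \left(-10\right) 3 \left(-6\right) - 13 = 100 \left(-18\right) - 13 = -1800 - 13 = -1813$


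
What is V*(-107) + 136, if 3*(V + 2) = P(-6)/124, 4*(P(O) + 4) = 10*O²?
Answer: 60499/186 ≈ 325.26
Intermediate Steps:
P(O) = -4 + 5*O²/2 (P(O) = -4 + (10*O²)/4 = -4 + 5*O²/2)
V = -329/186 (V = -2 + ((-4 + (5/2)*(-6)²)/124)/3 = -2 + ((-4 + (5/2)*36)*(1/124))/3 = -2 + ((-4 + 90)*(1/124))/3 = -2 + (86*(1/124))/3 = -2 + (⅓)*(43/62) = -2 + 43/186 = -329/186 ≈ -1.7688)
V*(-107) + 136 = -329/186*(-107) + 136 = 35203/186 + 136 = 60499/186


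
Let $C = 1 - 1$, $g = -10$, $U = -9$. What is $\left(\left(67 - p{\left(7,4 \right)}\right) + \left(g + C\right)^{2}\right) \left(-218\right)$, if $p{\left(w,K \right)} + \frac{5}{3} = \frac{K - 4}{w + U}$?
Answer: $- \frac{110308}{3} \approx -36769.0$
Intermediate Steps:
$p{\left(w,K \right)} = - \frac{5}{3} + \frac{-4 + K}{-9 + w}$ ($p{\left(w,K \right)} = - \frac{5}{3} + \frac{K - 4}{w - 9} = - \frac{5}{3} + \frac{-4 + K}{-9 + w}$)
$C = 0$ ($C = 1 - 1 = 0$)
$\left(\left(67 - p{\left(7,4 \right)}\right) + \left(g + C\right)^{2}\right) \left(-218\right) = \left(\left(67 - \frac{11 + 4 - \frac{35}{3}}{-9 + 7}\right) + \left(-10 + 0\right)^{2}\right) \left(-218\right) = \left(\left(67 - \frac{11 + 4 - \frac{35}{3}}{-2}\right) + \left(-10\right)^{2}\right) \left(-218\right) = \left(\left(67 - \left(- \frac{1}{2}\right) \frac{10}{3}\right) + 100\right) \left(-218\right) = \left(\left(67 - - \frac{5}{3}\right) + 100\right) \left(-218\right) = \left(\left(67 + \frac{5}{3}\right) + 100\right) \left(-218\right) = \left(\frac{206}{3} + 100\right) \left(-218\right) = \frac{506}{3} \left(-218\right) = - \frac{110308}{3}$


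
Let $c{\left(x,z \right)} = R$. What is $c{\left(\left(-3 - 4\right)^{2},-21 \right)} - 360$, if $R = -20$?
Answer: $-380$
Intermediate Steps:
$c{\left(x,z \right)} = -20$
$c{\left(\left(-3 - 4\right)^{2},-21 \right)} - 360 = -20 - 360 = -380$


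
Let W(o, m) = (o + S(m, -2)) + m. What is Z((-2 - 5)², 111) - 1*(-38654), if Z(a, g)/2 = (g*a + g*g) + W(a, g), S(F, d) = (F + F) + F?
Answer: 75160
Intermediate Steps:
S(F, d) = 3*F (S(F, d) = 2*F + F = 3*F)
W(o, m) = o + 4*m (W(o, m) = (o + 3*m) + m = o + 4*m)
Z(a, g) = 2*a + 2*g² + 8*g + 2*a*g (Z(a, g) = 2*((g*a + g*g) + (a + 4*g)) = 2*((a*g + g²) + (a + 4*g)) = 2*((g² + a*g) + (a + 4*g)) = 2*(a + g² + 4*g + a*g) = 2*a + 2*g² + 8*g + 2*a*g)
Z((-2 - 5)², 111) - 1*(-38654) = (2*(-2 - 5)² + 2*111² + 8*111 + 2*(-2 - 5)²*111) - 1*(-38654) = (2*(-7)² + 2*12321 + 888 + 2*(-7)²*111) + 38654 = (2*49 + 24642 + 888 + 2*49*111) + 38654 = (98 + 24642 + 888 + 10878) + 38654 = 36506 + 38654 = 75160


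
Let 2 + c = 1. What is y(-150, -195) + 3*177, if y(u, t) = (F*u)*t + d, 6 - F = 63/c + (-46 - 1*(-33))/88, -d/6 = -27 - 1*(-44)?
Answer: 89012001/44 ≈ 2.0230e+6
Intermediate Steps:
c = -1 (c = -2 + 1 = -1)
d = -102 (d = -6*(-27 - 1*(-44)) = -6*(-27 + 44) = -6*17 = -102)
F = 6085/88 (F = 6 - (63/(-1) + (-46 - 1*(-33))/88) = 6 - (63*(-1) + (-46 + 33)*(1/88)) = 6 - (-63 - 13*1/88) = 6 - (-63 - 13/88) = 6 - 1*(-5557/88) = 6 + 5557/88 = 6085/88 ≈ 69.148)
y(u, t) = -102 + 6085*t*u/88 (y(u, t) = (6085*u/88)*t - 102 = 6085*t*u/88 - 102 = -102 + 6085*t*u/88)
y(-150, -195) + 3*177 = (-102 + (6085/88)*(-195)*(-150)) + 3*177 = (-102 + 88993125/44) + 531 = 88988637/44 + 531 = 89012001/44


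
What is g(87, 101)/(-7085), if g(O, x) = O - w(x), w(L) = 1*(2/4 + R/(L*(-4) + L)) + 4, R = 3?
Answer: -16667/1431170 ≈ -0.011646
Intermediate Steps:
w(L) = 9/2 - 1/L (w(L) = 1*(2/4 + 3/(L*(-4) + L)) + 4 = 1*(2*(¼) + 3/(-4*L + L)) + 4 = 1*(½ + 3/((-3*L))) + 4 = 1*(½ + 3*(-1/(3*L))) + 4 = 1*(½ - 1/L) + 4 = (½ - 1/L) + 4 = 9/2 - 1/L)
g(O, x) = -9/2 + O + 1/x (g(O, x) = O - (9/2 - 1/x) = O + (-9/2 + 1/x) = -9/2 + O + 1/x)
g(87, 101)/(-7085) = (-9/2 + 87 + 1/101)/(-7085) = (-9/2 + 87 + 1/101)*(-1/7085) = (16667/202)*(-1/7085) = -16667/1431170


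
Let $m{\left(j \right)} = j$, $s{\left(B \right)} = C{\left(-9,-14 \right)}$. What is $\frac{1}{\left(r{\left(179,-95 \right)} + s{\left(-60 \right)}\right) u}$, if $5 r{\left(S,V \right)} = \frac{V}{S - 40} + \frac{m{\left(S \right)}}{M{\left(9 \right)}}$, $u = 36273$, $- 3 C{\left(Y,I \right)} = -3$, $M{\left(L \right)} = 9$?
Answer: $\frac{2085}{366127571} \approx 5.6947 \cdot 10^{-6}$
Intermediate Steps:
$C{\left(Y,I \right)} = 1$ ($C{\left(Y,I \right)} = \left(- \frac{1}{3}\right) \left(-3\right) = 1$)
$s{\left(B \right)} = 1$
$r{\left(S,V \right)} = \frac{S}{45} + \frac{V}{5 \left(-40 + S\right)}$ ($r{\left(S,V \right)} = \frac{\frac{V}{S - 40} + \frac{S}{9}}{5} = \frac{\frac{V}{-40 + S} + S \frac{1}{9}}{5} = \frac{\frac{V}{-40 + S} + \frac{S}{9}}{5} = \frac{\frac{S}{9} + \frac{V}{-40 + S}}{5} = \frac{S}{45} + \frac{V}{5 \left(-40 + S\right)}$)
$\frac{1}{\left(r{\left(179,-95 \right)} + s{\left(-60 \right)}\right) u} = \frac{1}{\left(\frac{179^{2} - 7160 + 9 \left(-95\right)}{45 \left(-40 + 179\right)} + 1\right) 36273} = \frac{1}{\frac{32041 - 7160 - 855}{45 \cdot 139} + 1} \cdot \frac{1}{36273} = \frac{1}{\frac{1}{45} \cdot \frac{1}{139} \cdot 24026 + 1} \cdot \frac{1}{36273} = \frac{1}{\frac{24026}{6255} + 1} \cdot \frac{1}{36273} = \frac{1}{\frac{30281}{6255}} \cdot \frac{1}{36273} = \frac{6255}{30281} \cdot \frac{1}{36273} = \frac{2085}{366127571}$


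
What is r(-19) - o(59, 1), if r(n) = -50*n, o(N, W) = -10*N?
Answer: 1540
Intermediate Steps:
r(-19) - o(59, 1) = -50*(-19) - (-10)*59 = 950 - 1*(-590) = 950 + 590 = 1540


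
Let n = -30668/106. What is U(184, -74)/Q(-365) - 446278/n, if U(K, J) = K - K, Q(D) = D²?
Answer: 11826367/7667 ≈ 1542.5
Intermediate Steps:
n = -15334/53 (n = -30668/106 = -68*451/106 = -15334/53 ≈ -289.32)
U(K, J) = 0
U(184, -74)/Q(-365) - 446278/n = 0/((-365)²) - 446278/(-15334/53) = 0/133225 - 446278*(-53/15334) = 0*(1/133225) + 11826367/7667 = 0 + 11826367/7667 = 11826367/7667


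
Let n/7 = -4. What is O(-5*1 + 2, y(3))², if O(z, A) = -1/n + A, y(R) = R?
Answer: 7225/784 ≈ 9.2156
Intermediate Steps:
n = -28 (n = 7*(-4) = -28)
O(z, A) = 1/28 + A (O(z, A) = -1/(-28) + A = -1*(-1/28) + A = 1/28 + A)
O(-5*1 + 2, y(3))² = (1/28 + 3)² = (85/28)² = 7225/784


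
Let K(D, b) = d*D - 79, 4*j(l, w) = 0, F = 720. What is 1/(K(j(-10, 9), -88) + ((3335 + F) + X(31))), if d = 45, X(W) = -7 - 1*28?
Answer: 1/3941 ≈ 0.00025374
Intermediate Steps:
X(W) = -35 (X(W) = -7 - 28 = -35)
j(l, w) = 0 (j(l, w) = (¼)*0 = 0)
K(D, b) = -79 + 45*D (K(D, b) = 45*D - 79 = -79 + 45*D)
1/(K(j(-10, 9), -88) + ((3335 + F) + X(31))) = 1/((-79 + 45*0) + ((3335 + 720) - 35)) = 1/((-79 + 0) + (4055 - 35)) = 1/(-79 + 4020) = 1/3941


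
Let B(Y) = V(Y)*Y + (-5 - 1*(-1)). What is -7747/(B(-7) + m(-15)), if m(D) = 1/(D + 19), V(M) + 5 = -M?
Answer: 30988/71 ≈ 436.45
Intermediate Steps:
V(M) = -5 - M
B(Y) = -4 + Y*(-5 - Y) (B(Y) = (-5 - Y)*Y + (-5 - 1*(-1)) = Y*(-5 - Y) + (-5 + 1) = Y*(-5 - Y) - 4 = -4 + Y*(-5 - Y))
m(D) = 1/(19 + D)
-7747/(B(-7) + m(-15)) = -7747/((-4 - 1*(-7)*(5 - 7)) + 1/(19 - 15)) = -7747/((-4 - 1*(-7)*(-2)) + 1/4) = -7747/((-4 - 14) + ¼) = -7747/(-18 + ¼) = -7747/(-71/4) = -4/71*(-7747) = 30988/71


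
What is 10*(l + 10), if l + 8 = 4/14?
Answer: 160/7 ≈ 22.857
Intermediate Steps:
l = -54/7 (l = -8 + 4/14 = -8 + 4*(1/14) = -8 + 2/7 = -54/7 ≈ -7.7143)
10*(l + 10) = 10*(-54/7 + 10) = 10*(16/7) = 160/7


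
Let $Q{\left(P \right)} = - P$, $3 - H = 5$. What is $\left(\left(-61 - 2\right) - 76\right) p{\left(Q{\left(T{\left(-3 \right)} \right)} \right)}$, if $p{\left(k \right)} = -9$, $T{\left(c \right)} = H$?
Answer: $1251$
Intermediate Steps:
$H = -2$ ($H = 3 - 5 = -2$)
$T{\left(c \right)} = -2$
$\left(\left(-61 - 2\right) - 76\right) p{\left(Q{\left(T{\left(-3 \right)} \right)} \right)} = \left(\left(-61 - 2\right) - 76\right) \left(-9\right) = \left(-63 - 76\right) \left(-9\right) = \left(-139\right) \left(-9\right) = 1251$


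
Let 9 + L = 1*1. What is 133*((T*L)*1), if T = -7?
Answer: 7448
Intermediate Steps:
L = -8 (L = -9 + 1*1 = -9 + 1 = -8)
133*((T*L)*1) = 133*(-7*(-8)*1) = 133*(56*1) = 133*56 = 7448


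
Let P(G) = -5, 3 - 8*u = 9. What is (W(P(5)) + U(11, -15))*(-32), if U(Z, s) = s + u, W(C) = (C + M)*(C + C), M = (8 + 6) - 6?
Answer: 1464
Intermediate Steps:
u = -¾ (u = 3/8 - ⅛*9 = 3/8 - 9/8 = -¾ ≈ -0.75000)
M = 8 (M = 14 - 6 = 8)
W(C) = 2*C*(8 + C) (W(C) = (C + 8)*(C + C) = (8 + C)*(2*C) = 2*C*(8 + C))
U(Z, s) = -¾ + s (U(Z, s) = s - ¾ = -¾ + s)
(W(P(5)) + U(11, -15))*(-32) = (2*(-5)*(8 - 5) + (-¾ - 15))*(-32) = (2*(-5)*3 - 63/4)*(-32) = (-30 - 63/4)*(-32) = -183/4*(-32) = 1464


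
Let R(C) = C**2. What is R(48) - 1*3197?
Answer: -893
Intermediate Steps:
R(48) - 1*3197 = 48**2 - 1*3197 = 2304 - 3197 = -893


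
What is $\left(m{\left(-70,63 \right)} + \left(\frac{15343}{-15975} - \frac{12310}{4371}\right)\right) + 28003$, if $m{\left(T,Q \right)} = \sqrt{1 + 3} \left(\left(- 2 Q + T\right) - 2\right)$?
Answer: $\frac{642480893524}{23275575} \approx 27603.0$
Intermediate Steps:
$m{\left(T,Q \right)} = -4 - 4 Q + 2 T$ ($m{\left(T,Q \right)} = \sqrt{4} \left(\left(T - 2 Q\right) - 2\right) = 2 \left(-2 + T - 2 Q\right) = -4 - 4 Q + 2 T$)
$\left(m{\left(-70,63 \right)} + \left(\frac{15343}{-15975} - \frac{12310}{4371}\right)\right) + 28003 = \left(\left(-4 - 252 + 2 \left(-70\right)\right) + \left(\frac{15343}{-15975} - \frac{12310}{4371}\right)\right) + 28003 = \left(\left(-4 - 252 - 140\right) + \left(15343 \left(- \frac{1}{15975}\right) - \frac{12310}{4371}\right)\right) + 28003 = \left(-396 - \frac{87905501}{23275575}\right) + 28003 = - \frac{9305033201}{23275575} + 28003 = \frac{642480893524}{23275575}$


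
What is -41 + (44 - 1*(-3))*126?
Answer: 5881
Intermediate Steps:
-41 + (44 - 1*(-3))*126 = -41 + (44 + 3)*126 = -41 + 47*126 = -41 + 5922 = 5881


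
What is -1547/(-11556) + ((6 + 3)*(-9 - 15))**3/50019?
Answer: -38793491861/192673188 ≈ -201.34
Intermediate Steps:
-1547/(-11556) + ((6 + 3)*(-9 - 15))**3/50019 = -1547*(-1/11556) + (9*(-24))**3*(1/50019) = 1547/11556 + (-216)**3*(1/50019) = 1547/11556 - 10077696*1/50019 = 1547/11556 - 3359232/16673 = -38793491861/192673188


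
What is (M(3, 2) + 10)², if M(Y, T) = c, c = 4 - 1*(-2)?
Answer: 256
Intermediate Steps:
c = 6 (c = 4 + 2 = 6)
M(Y, T) = 6
(M(3, 2) + 10)² = (6 + 10)² = 16² = 256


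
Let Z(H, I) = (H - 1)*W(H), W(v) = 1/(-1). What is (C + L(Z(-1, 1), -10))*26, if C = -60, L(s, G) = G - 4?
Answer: -1924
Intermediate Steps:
W(v) = -1
Z(H, I) = 1 - H (Z(H, I) = (H - 1)*(-1) = (-1 + H)*(-1) = 1 - H)
L(s, G) = -4 + G
(C + L(Z(-1, 1), -10))*26 = (-60 + (-4 - 10))*26 = (-60 - 14)*26 = -74*26 = -1924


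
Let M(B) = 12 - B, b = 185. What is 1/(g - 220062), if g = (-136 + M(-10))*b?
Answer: -1/241152 ≈ -4.1468e-6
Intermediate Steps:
g = -21090 (g = (-136 + (12 - 1*(-10)))*185 = (-136 + (12 + 10))*185 = (-136 + 22)*185 = -114*185 = -21090)
1/(g - 220062) = 1/(-21090 - 220062) = 1/(-241152) = -1/241152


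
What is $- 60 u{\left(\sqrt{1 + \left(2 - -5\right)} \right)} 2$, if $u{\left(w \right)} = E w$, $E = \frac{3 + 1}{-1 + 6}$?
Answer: $- 192 \sqrt{2} \approx -271.53$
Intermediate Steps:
$E = \frac{4}{5} \approx 0.8$
$u{\left(w \right)} = \frac{4 w}{5}$
$- 60 u{\left(\sqrt{1 + \left(2 - -5\right)} \right)} 2 = - 60 \frac{4 \sqrt{1 + \left(2 - -5\right)}}{5} \cdot 2 = - 60 \frac{4 \sqrt{1 + \left(2 + 5\right)}}{5} \cdot 2 = - 60 \frac{4 \sqrt{1 + 7}}{5} \cdot 2 = - 60 \frac{4 \sqrt{8}}{5} \cdot 2 = - 60 \frac{4 \cdot 2 \sqrt{2}}{5} \cdot 2 = - 60 \frac{8 \sqrt{2}}{5} \cdot 2 = - 96 \sqrt{2} \cdot 2 = - 192 \sqrt{2}$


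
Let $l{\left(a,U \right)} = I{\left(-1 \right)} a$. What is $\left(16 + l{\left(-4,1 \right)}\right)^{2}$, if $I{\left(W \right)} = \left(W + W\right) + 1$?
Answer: $400$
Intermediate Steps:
$I{\left(W \right)} = 1 + 2 W$ ($I{\left(W \right)} = 2 W + 1 = 1 + 2 W$)
$l{\left(a,U \right)} = - a$ ($l{\left(a,U \right)} = \left(1 + 2 \left(-1\right)\right) a = \left(1 - 2\right) a = - a$)
$\left(16 + l{\left(-4,1 \right)}\right)^{2} = \left(16 - -4\right)^{2} = \left(16 + 4\right)^{2} = 20^{2} = 400$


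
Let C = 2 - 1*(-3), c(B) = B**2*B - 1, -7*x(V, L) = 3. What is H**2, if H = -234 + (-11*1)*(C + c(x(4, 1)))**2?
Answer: 2249523415997881/13841287201 ≈ 1.6252e+5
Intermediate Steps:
x(V, L) = -3/7 (x(V, L) = -1/7*3 = -3/7)
c(B) = -1 + B**3 (c(B) = B**3 - 1 = -1 + B**3)
C = 5 (C = 2 + 3 = 5)
H = -47429141/117649 (H = -234 + (-11*1)*(5 + (-1 + (-3/7)**3))**2 = -234 - 11*(5 + (-1 - 27/343))**2 = -234 - 11*(5 - 370/343)**2 = -234 - 11*(1345/343)**2 = -234 - 11*1809025/117649 = -234 - 19899275/117649 = -47429141/117649 ≈ -403.14)
H**2 = (-47429141/117649)**2 = 2249523415997881/13841287201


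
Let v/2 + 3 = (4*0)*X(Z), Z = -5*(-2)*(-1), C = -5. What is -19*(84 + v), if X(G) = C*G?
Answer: -1482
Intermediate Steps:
Z = -10 (Z = 10*(-1) = -10)
X(G) = -5*G
v = -6 (v = -6 + 2*((4*0)*(-5*(-10))) = -6 + 2*(0*50) = -6 + 2*0 = -6 + 0 = -6)
-19*(84 + v) = -19*(84 - 6) = -19*78 = -1482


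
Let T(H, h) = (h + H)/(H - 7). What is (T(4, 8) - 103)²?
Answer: 11449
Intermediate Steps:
T(H, h) = (H + h)/(-7 + H)
(T(4, 8) - 103)² = ((4 + 8)/(-7 + 4) - 103)² = (12/(-3) - 103)² = (-⅓*12 - 103)² = (-4 - 103)² = (-107)² = 11449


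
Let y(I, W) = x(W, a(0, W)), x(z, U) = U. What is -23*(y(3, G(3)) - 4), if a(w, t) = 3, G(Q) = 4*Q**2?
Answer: 23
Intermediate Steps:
y(I, W) = 3
-23*(y(3, G(3)) - 4) = -23*(3 - 4) = -23*(-1) = 23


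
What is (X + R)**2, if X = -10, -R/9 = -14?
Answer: 13456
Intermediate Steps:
R = 126 (R = -9*(-14) = 126)
(X + R)**2 = (-10 + 126)**2 = 116**2 = 13456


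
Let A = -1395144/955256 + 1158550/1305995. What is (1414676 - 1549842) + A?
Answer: -4215708769709075/31188988993 ≈ -1.3517e+5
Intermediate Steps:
A = -17883481237/31188988993 (A = -1395144*1/955256 + 1158550*(1/1305995) = -174393/119407 + 231710/261199 = -17883481237/31188988993 ≈ -0.57339)
(1414676 - 1549842) + A = (1414676 - 1549842) - 17883481237/31188988993 = -135166 - 17883481237/31188988993 = -4215708769709075/31188988993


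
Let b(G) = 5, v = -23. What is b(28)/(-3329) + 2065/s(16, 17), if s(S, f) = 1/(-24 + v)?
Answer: -323096100/3329 ≈ -97055.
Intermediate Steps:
s(S, f) = -1/47 (s(S, f) = 1/(-24 - 23) = 1/(-47) = -1/47)
b(28)/(-3329) + 2065/s(16, 17) = 5/(-3329) + 2065/(-1/47) = 5*(-1/3329) + 2065*(-47) = -5/3329 - 97055 = -323096100/3329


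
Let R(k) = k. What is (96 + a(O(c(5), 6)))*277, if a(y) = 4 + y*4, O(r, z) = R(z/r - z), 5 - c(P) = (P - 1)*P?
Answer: 103044/5 ≈ 20609.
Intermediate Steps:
c(P) = 5 - P*(-1 + P) (c(P) = 5 - (P - 1)*P = 5 - (-1 + P)*P = 5 - P*(-1 + P))
O(r, z) = -z + z/r (O(r, z) = z/r - z = -z + z/r)
a(y) = 4 + 4*y
(96 + a(O(c(5), 6)))*277 = (96 + (4 + 4*(-1*6 + 6/(5 + 5 - 1*5**2))))*277 = (96 + (4 + 4*(-6 + 6/(5 + 5 - 1*25))))*277 = (96 + (4 + 4*(-6 + 6/(5 + 5 - 25))))*277 = (96 + (4 + 4*(-6 + 6/(-15))))*277 = (96 + (4 + 4*(-6 + 6*(-1/15))))*277 = (96 + (4 + 4*(-6 - 2/5)))*277 = (96 + (4 + 4*(-32/5)))*277 = (96 + (4 - 128/5))*277 = (96 - 108/5)*277 = (372/5)*277 = 103044/5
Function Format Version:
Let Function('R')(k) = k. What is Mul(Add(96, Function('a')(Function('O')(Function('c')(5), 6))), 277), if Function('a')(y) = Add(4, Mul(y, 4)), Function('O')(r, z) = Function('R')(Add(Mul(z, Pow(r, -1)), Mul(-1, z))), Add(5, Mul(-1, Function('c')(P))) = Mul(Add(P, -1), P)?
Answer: Rational(103044, 5) ≈ 20609.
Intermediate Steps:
Function('c')(P) = Add(5, Mul(-1, P, Add(-1, P))) (Function('c')(P) = Add(5, Mul(-1, Mul(Add(P, -1), P))) = Add(5, Mul(-1, Mul(Add(-1, P), P))) = Add(5, Mul(-1, Mul(P, Add(-1, P)))) = Add(5, Mul(-1, P, Add(-1, P))))
Function('O')(r, z) = Add(Mul(-1, z), Mul(z, Pow(r, -1))) (Function('O')(r, z) = Add(Mul(z, Pow(r, -1)), Mul(-1, z)) = Add(Mul(-1, z), Mul(z, Pow(r, -1))))
Function('a')(y) = Add(4, Mul(4, y))
Mul(Add(96, Function('a')(Function('O')(Function('c')(5), 6))), 277) = Mul(Add(96, Add(4, Mul(4, Add(Mul(-1, 6), Mul(6, Pow(Add(5, 5, Mul(-1, Pow(5, 2))), -1)))))), 277) = Mul(Add(96, Add(4, Mul(4, Add(-6, Mul(6, Pow(Add(5, 5, Mul(-1, 25)), -1)))))), 277) = Mul(Add(96, Add(4, Mul(4, Add(-6, Mul(6, Pow(Add(5, 5, -25), -1)))))), 277) = Mul(Add(96, Add(4, Mul(4, Add(-6, Mul(6, Pow(-15, -1)))))), 277) = Mul(Add(96, Add(4, Mul(4, Add(-6, Mul(6, Rational(-1, 15)))))), 277) = Mul(Add(96, Add(4, Mul(4, Add(-6, Rational(-2, 5))))), 277) = Mul(Add(96, Add(4, Mul(4, Rational(-32, 5)))), 277) = Mul(Add(96, Add(4, Rational(-128, 5))), 277) = Mul(Add(96, Rational(-108, 5)), 277) = Mul(Rational(372, 5), 277) = Rational(103044, 5)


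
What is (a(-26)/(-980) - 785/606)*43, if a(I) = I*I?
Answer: -12673777/148470 ≈ -85.363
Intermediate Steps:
a(I) = I**2
(a(-26)/(-980) - 785/606)*43 = ((-26)**2/(-980) - 785/606)*43 = (676*(-1/980) - 785*1/606)*43 = (-169/245 - 785/606)*43 = -294739/148470*43 = -12673777/148470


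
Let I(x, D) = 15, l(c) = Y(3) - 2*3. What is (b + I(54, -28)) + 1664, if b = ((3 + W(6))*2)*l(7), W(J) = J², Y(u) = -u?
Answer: 977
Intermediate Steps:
l(c) = -9 (l(c) = -1*3 - 2*3 = -3 - 6 = -9)
b = -702 (b = ((3 + 6²)*2)*(-9) = ((3 + 36)*2)*(-9) = (39*2)*(-9) = 78*(-9) = -702)
(b + I(54, -28)) + 1664 = (-702 + 15) + 1664 = -687 + 1664 = 977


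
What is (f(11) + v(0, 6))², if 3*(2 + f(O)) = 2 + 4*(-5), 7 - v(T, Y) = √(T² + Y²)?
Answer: 49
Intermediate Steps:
v(T, Y) = 7 - √(T² + Y²)
f(O) = -8 (f(O) = -2 + (2 + 4*(-5))/3 = -2 + (2 - 20)/3 = -2 + (⅓)*(-18) = -2 - 6 = -8)
(f(11) + v(0, 6))² = (-8 + (7 - √(0² + 6²)))² = (-8 + (7 - √(0 + 36)))² = (-8 + (7 - √36))² = (-8 + (7 - 1*6))² = (-8 + (7 - 6))² = (-8 + 1)² = (-7)² = 49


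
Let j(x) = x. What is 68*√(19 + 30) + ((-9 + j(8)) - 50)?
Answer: 425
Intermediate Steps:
68*√(19 + 30) + ((-9 + j(8)) - 50) = 68*√(19 + 30) + ((-9 + 8) - 50) = 68*√49 + (-1 - 50) = 68*7 - 51 = 476 - 51 = 425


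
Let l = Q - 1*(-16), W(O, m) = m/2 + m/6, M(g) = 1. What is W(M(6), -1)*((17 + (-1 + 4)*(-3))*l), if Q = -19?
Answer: 16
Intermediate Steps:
W(O, m) = 2*m/3 (W(O, m) = m*(½) + m*(⅙) = m/2 + m/6 = 2*m/3)
l = -3 (l = -19 - 1*(-16) = -19 + 16 = -3)
W(M(6), -1)*((17 + (-1 + 4)*(-3))*l) = ((⅔)*(-1))*((17 + (-1 + 4)*(-3))*(-3)) = -2*(17 + 3*(-3))*(-3)/3 = -2*(17 - 9)*(-3)/3 = -16*(-3)/3 = -⅔*(-24) = 16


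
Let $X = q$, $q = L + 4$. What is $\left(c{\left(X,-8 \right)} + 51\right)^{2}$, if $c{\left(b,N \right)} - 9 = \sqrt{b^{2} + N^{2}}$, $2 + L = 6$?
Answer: $3728 + 960 \sqrt{2} \approx 5085.6$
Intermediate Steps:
$L = 4$ ($L = -2 + 6 = 4$)
$q = 8$ ($q = 4 + 4 = 8$)
$X = 8$
$c{\left(b,N \right)} = 9 + \sqrt{N^{2} + b^{2}}$ ($c{\left(b,N \right)} = 9 + \sqrt{b^{2} + N^{2}} = 9 + \sqrt{N^{2} + b^{2}}$)
$\left(c{\left(X,-8 \right)} + 51\right)^{2} = \left(\left(9 + \sqrt{\left(-8\right)^{2} + 8^{2}}\right) + 51\right)^{2} = \left(\left(9 + \sqrt{64 + 64}\right) + 51\right)^{2} = \left(\left(9 + \sqrt{128}\right) + 51\right)^{2} = \left(\left(9 + 8 \sqrt{2}\right) + 51\right)^{2} = \left(60 + 8 \sqrt{2}\right)^{2}$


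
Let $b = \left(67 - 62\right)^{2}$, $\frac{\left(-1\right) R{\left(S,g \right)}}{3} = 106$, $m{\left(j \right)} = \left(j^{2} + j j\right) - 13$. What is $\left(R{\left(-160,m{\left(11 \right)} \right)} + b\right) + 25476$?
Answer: $25183$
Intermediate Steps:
$m{\left(j \right)} = -13 + 2 j^{2}$ ($m{\left(j \right)} = \left(j^{2} + j^{2}\right) - 13 = 2 j^{2} - 13 = -13 + 2 j^{2}$)
$R{\left(S,g \right)} = -318$ ($R{\left(S,g \right)} = \left(-3\right) 106 = -318$)
$b = 25$ ($b = 5^{2} = 25$)
$\left(R{\left(-160,m{\left(11 \right)} \right)} + b\right) + 25476 = \left(-318 + 25\right) + 25476 = -293 + 25476 = 25183$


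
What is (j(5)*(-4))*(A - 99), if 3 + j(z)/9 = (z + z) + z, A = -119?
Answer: 94176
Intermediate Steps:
j(z) = -27 + 27*z (j(z) = -27 + 9*((z + z) + z) = -27 + 9*(2*z + z) = -27 + 9*(3*z) = -27 + 27*z)
(j(5)*(-4))*(A - 99) = ((-27 + 27*5)*(-4))*(-119 - 99) = ((-27 + 135)*(-4))*(-218) = (108*(-4))*(-218) = -432*(-218) = 94176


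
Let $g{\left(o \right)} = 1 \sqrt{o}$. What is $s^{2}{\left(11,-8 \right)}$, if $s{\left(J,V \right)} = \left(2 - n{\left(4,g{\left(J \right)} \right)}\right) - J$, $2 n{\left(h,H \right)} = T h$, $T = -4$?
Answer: $1$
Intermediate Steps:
$g{\left(o \right)} = \sqrt{o}$
$n{\left(h,H \right)} = - 2 h$ ($n{\left(h,H \right)} = \frac{\left(-4\right) h}{2} = - 2 h$)
$s{\left(J,V \right)} = 10 - J$ ($s{\left(J,V \right)} = \left(2 - \left(-2\right) 4\right) - J = \left(2 - -8\right) - J = \left(2 + 8\right) - J = 10 - J$)
$s^{2}{\left(11,-8 \right)} = \left(10 - 11\right)^{2} = \left(-1\right)^{2} = 1$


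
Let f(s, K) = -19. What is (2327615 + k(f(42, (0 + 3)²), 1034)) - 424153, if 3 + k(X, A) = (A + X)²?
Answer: 2933684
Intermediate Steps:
k(X, A) = -3 + (A + X)²
(2327615 + k(f(42, (0 + 3)²), 1034)) - 424153 = (2327615 + (-3 + (1034 - 19)²)) - 424153 = (2327615 + (-3 + 1015²)) - 424153 = (2327615 + (-3 + 1030225)) - 424153 = (2327615 + 1030222) - 424153 = 3357837 - 424153 = 2933684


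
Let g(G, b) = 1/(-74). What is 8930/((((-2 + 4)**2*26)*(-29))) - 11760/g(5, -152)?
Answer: 1312317455/1508 ≈ 8.7024e+5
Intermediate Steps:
g(G, b) = -1/74
8930/((((-2 + 4)**2*26)*(-29))) - 11760/g(5, -152) = 8930/((((-2 + 4)**2*26)*(-29))) - 11760/(-1/74) = 8930/(((2**2*26)*(-29))) - 11760*(-74) = 8930/(((4*26)*(-29))) + 870240 = 8930/((104*(-29))) + 870240 = 8930/(-3016) + 870240 = 8930*(-1/3016) + 870240 = -4465/1508 + 870240 = 1312317455/1508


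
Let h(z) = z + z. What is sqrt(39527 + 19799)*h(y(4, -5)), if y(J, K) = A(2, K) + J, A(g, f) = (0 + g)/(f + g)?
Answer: 20*sqrt(59326)/3 ≈ 1623.8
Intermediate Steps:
A(g, f) = g/(f + g)
y(J, K) = J + 2/(2 + K) (y(J, K) = 2/(K + 2) + J = 2/(2 + K) + J = J + 2/(2 + K))
h(z) = 2*z
sqrt(39527 + 19799)*h(y(4, -5)) = sqrt(39527 + 19799)*(2*((2 + 4*(2 - 5))/(2 - 5))) = sqrt(59326)*(2*((2 + 4*(-3))/(-3))) = sqrt(59326)*(2*(-(2 - 12)/3)) = sqrt(59326)*(2*(-1/3*(-10))) = sqrt(59326)*(2*(10/3)) = sqrt(59326)*(20/3) = 20*sqrt(59326)/3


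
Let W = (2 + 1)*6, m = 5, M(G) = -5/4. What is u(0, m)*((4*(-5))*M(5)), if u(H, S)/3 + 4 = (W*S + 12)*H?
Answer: -300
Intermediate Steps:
M(G) = -5/4 (M(G) = -5*¼ = -5/4)
W = 18 (W = 3*6 = 18)
u(H, S) = -12 + 3*H*(12 + 18*S) (u(H, S) = -12 + 3*((18*S + 12)*H) = -12 + 3*((12 + 18*S)*H) = -12 + 3*(H*(12 + 18*S)) = -12 + 3*H*(12 + 18*S))
u(0, m)*((4*(-5))*M(5)) = (-12 + 36*0 + 54*0*5)*((4*(-5))*(-5/4)) = (-12 + 0 + 0)*(-20*(-5/4)) = -12*25 = -300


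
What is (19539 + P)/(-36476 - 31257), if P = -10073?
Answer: -9466/67733 ≈ -0.13975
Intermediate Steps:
(19539 + P)/(-36476 - 31257) = (19539 - 10073)/(-36476 - 31257) = 9466/(-67733) = 9466*(-1/67733) = -9466/67733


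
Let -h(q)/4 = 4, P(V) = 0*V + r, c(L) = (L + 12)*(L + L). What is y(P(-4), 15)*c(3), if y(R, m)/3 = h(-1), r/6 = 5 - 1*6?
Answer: -4320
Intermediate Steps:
c(L) = 2*L*(12 + L) (c(L) = (12 + L)*(2*L) = 2*L*(12 + L))
r = -6 (r = 6*(5 - 1*6) = 6*(5 - 6) = 6*(-1) = -6)
P(V) = -6 (P(V) = 0*V - 6 = 0 - 6 = -6)
h(q) = -16 (h(q) = -4*4 = -16)
y(R, m) = -48 (y(R, m) = 3*(-16) = -48)
y(P(-4), 15)*c(3) = -96*3*(12 + 3) = -96*3*15 = -48*90 = -4320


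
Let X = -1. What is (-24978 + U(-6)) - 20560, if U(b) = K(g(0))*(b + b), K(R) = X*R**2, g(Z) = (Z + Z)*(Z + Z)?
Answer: -45538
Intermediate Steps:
g(Z) = 4*Z**2 (g(Z) = (2*Z)*(2*Z) = 4*Z**2)
K(R) = -R**2
U(b) = 0 (U(b) = (-(4*0**2)**2)*(b + b) = (-(4*0)**2)*(2*b) = (-1*0**2)*(2*b) = (-1*0)*(2*b) = 0*(2*b) = 0)
(-24978 + U(-6)) - 20560 = (-24978 + 0) - 20560 = -24978 - 20560 = -45538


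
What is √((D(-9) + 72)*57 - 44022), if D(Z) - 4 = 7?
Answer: I*√39291 ≈ 198.22*I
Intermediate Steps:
D(Z) = 11 (D(Z) = 4 + 7 = 11)
√((D(-9) + 72)*57 - 44022) = √((11 + 72)*57 - 44022) = √(83*57 - 44022) = √(4731 - 44022) = √(-39291) = I*√39291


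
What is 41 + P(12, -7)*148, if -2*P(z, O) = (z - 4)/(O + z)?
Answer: -387/5 ≈ -77.400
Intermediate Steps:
P(z, O) = -(-4 + z)/(2*(O + z)) (P(z, O) = -(z - 4)/(2*(O + z)) = -(-4 + z)/(2*(O + z)))
41 + P(12, -7)*148 = 41 + ((2 - ½*12)/(-7 + 12))*148 = 41 + ((2 - 6)/5)*148 = 41 + ((⅕)*(-4))*148 = 41 - ⅘*148 = 41 - 592/5 = -387/5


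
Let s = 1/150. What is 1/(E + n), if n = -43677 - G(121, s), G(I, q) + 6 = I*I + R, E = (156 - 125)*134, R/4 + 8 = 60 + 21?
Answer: -1/54450 ≈ -1.8365e-5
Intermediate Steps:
s = 1/150 ≈ 0.0066667
R = 292 (R = -32 + 4*(60 + 21) = -32 + 4*81 = -32 + 324 = 292)
E = 4154 (E = 31*134 = 4154)
G(I, q) = 286 + I**2 (G(I, q) = -6 + (I*I + 292) = -6 + (I**2 + 292) = -6 + (292 + I**2) = 286 + I**2)
n = -58604 (n = -43677 - (286 + 121**2) = -43677 - (286 + 14641) = -43677 - 1*14927 = -43677 - 14927 = -58604)
1/(E + n) = 1/(4154 - 58604) = 1/(-54450) = -1/54450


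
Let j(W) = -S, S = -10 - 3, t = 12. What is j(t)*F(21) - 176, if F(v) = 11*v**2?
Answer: 62887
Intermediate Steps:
S = -13
j(W) = 13 (j(W) = -1*(-13) = 13)
j(t)*F(21) - 176 = 13*(11*21**2) - 176 = 13*(11*441) - 176 = 13*4851 - 176 = 63063 - 176 = 62887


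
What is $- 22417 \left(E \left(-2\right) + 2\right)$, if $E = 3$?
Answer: $89668$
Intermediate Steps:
$- 22417 \left(E \left(-2\right) + 2\right) = - 22417 \left(3 \left(-2\right) + 2\right) = - 22417 \left(-6 + 2\right) = \left(-22417\right) \left(-4\right) = 89668$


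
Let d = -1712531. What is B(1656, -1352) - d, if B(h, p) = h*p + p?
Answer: -527733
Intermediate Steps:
B(h, p) = p + h*p
B(1656, -1352) - d = -1352*(1 + 1656) - 1*(-1712531) = -1352*1657 + 1712531 = -2240264 + 1712531 = -527733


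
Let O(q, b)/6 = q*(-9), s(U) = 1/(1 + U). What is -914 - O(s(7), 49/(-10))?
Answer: -3629/4 ≈ -907.25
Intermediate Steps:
O(q, b) = -54*q (O(q, b) = 6*(q*(-9)) = 6*(-9*q) = -54*q)
-914 - O(s(7), 49/(-10)) = -914 - (-54)/(1 + 7) = -914 - (-54)/8 = -914 - 1*(-27/4) = -914 + 27/4 = -3629/4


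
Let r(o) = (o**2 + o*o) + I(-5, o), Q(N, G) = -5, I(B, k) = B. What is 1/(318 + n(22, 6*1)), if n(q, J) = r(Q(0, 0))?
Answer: 1/363 ≈ 0.0027548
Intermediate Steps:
r(o) = -5 + 2*o**2 (r(o) = (o**2 + o*o) - 5 = (o**2 + o**2) - 5 = 2*o**2 - 5 = -5 + 2*o**2)
n(q, J) = 45 (n(q, J) = -5 + 2*(-5)**2 = -5 + 2*25 = -5 + 50 = 45)
1/(318 + n(22, 6*1)) = 1/(318 + 45) = 1/363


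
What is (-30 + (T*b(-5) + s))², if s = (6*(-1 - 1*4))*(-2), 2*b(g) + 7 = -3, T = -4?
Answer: 2500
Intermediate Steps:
b(g) = -5 (b(g) = -7/2 + (½)*(-3) = -7/2 - 3/2 = -5)
s = 60 (s = (6*(-1 - 4))*(-2) = (6*(-5))*(-2) = -30*(-2) = 60)
(-30 + (T*b(-5) + s))² = (-30 + (-4*(-5) + 60))² = (-30 + (20 + 60))² = (-30 + 80)² = 50² = 2500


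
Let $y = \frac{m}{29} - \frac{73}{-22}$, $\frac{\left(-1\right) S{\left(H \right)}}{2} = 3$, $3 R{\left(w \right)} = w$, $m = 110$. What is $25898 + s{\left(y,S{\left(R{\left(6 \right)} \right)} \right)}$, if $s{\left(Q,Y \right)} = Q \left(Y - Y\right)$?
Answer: $25898$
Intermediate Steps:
$R{\left(w \right)} = \frac{w}{3}$
$S{\left(H \right)} = -6$ ($S{\left(H \right)} = \left(-2\right) 3 = -6$)
$y = \frac{4537}{638}$ ($y = \frac{110}{29} - \frac{73}{-22} = 110 \cdot \frac{1}{29} - - \frac{73}{22} = \frac{110}{29} + \frac{73}{22} = \frac{4537}{638} \approx 7.1113$)
$s{\left(Q,Y \right)} = 0$ ($s{\left(Q,Y \right)} = Q 0 = 0$)
$25898 + s{\left(y,S{\left(R{\left(6 \right)} \right)} \right)} = 25898 + 0 = 25898$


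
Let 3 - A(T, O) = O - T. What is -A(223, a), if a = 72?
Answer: -154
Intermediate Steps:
A(T, O) = 3 + T - O (A(T, O) = 3 - (O - T) = 3 + (T - O) = 3 + T - O)
-A(223, a) = -(3 + 223 - 1*72) = -(3 + 223 - 72) = -1*154 = -154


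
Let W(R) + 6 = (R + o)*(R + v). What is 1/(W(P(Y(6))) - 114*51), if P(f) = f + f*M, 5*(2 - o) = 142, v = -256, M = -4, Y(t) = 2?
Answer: 5/13344 ≈ 0.00037470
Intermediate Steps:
o = -132/5 (o = 2 - 1/5*142 = 2 - 142/5 = -132/5 ≈ -26.400)
P(f) = -3*f (P(f) = f + f*(-4) = f - 4*f = -3*f)
W(R) = -6 + (-256 + R)*(-132/5 + R) (W(R) = -6 + (R - 132/5)*(R - 256) = -6 + (-132/5 + R)*(-256 + R) = -6 + (-256 + R)*(-132/5 + R))
1/(W(P(Y(6))) - 114*51) = 1/((33762/5 + (-3*2)**2 - (-4236)*2/5) - 114*51) = 1/((33762/5 + (-6)**2 - 1412/5*(-6)) - 5814) = 1/((33762/5 + 36 + 8472/5) - 5814) = 1/(42414/5 - 5814) = 1/(13344/5) = 5/13344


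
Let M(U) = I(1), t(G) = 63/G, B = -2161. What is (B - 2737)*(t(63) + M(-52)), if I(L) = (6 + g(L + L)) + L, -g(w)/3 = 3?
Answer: 4898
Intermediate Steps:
g(w) = -9 (g(w) = -3*3 = -9)
I(L) = -3 + L (I(L) = (6 - 9) + L = -3 + L)
M(U) = -2 (M(U) = -3 + 1 = -2)
(B - 2737)*(t(63) + M(-52)) = (-2161 - 2737)*(63/63 - 2) = -4898*(63*(1/63) - 2) = -4898*(1 - 2) = -4898*(-1) = 4898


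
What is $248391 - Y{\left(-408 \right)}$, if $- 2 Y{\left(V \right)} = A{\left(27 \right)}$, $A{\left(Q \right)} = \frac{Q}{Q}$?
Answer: $\frac{496783}{2} \approx 2.4839 \cdot 10^{5}$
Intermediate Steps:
$A{\left(Q \right)} = 1$
$Y{\left(V \right)} = - \frac{1}{2}$ ($Y{\left(V \right)} = \left(- \frac{1}{2}\right) 1 = - \frac{1}{2}$)
$248391 - Y{\left(-408 \right)} = 248391 - - \frac{1}{2} = 248391 + \frac{1}{2} = \frac{496783}{2}$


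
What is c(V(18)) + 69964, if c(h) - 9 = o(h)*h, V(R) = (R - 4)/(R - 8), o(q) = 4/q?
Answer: 69977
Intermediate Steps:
V(R) = (-4 + R)/(-8 + R)
c(h) = 13 (c(h) = 9 + (4/h)*h = 9 + 4 = 13)
c(V(18)) + 69964 = 13 + 69964 = 69977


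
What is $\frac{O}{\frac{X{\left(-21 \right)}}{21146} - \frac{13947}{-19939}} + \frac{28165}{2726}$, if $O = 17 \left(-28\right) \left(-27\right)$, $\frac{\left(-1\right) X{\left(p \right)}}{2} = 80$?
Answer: $\frac{62100160141061}{3341446294} \approx 18585.0$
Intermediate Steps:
$X{\left(p \right)} = -160$ ($X{\left(p \right)} = \left(-2\right) 80 = -160$)
$O = 12852$ ($O = \left(-476\right) \left(-27\right) = 12852$)
$\frac{O}{\frac{X{\left(-21 \right)}}{21146} - \frac{13947}{-19939}} + \frac{28165}{2726} = \frac{12852}{- \frac{160}{21146} - \frac{13947}{-19939}} + \frac{28165}{2726} = \frac{12852}{\left(-160\right) \frac{1}{21146} - - \frac{13947}{19939}} + 28165 \cdot \frac{1}{2726} = \frac{12852}{- \frac{80}{10573} + \frac{13947}{19939}} + \frac{28165}{2726} = \frac{12852}{\frac{145866511}{210815047}} + \frac{28165}{2726} = 12852 \cdot \frac{210815047}{145866511} + \frac{28165}{2726} = \frac{22768025076}{1225769} + \frac{28165}{2726} = \frac{62100160141061}{3341446294}$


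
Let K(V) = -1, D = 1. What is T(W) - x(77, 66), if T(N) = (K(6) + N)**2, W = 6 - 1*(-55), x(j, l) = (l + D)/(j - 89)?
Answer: 43267/12 ≈ 3605.6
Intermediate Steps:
x(j, l) = (1 + l)/(-89 + j) (x(j, l) = (l + 1)/(j - 89) = (1 + l)/(-89 + j))
W = 61 (W = 6 + 55 = 61)
T(N) = (-1 + N)**2
T(W) - x(77, 66) = (-1 + 61)**2 - (1 + 66)/(-89 + 77) = 60**2 - 67/(-12) = 3600 - (-1)*67/12 = 3600 - 1*(-67/12) = 3600 + 67/12 = 43267/12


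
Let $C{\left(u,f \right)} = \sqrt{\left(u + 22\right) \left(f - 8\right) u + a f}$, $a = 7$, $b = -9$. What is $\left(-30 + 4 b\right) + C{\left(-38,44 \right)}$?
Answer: $-66 + 2 \sqrt{5549} \approx 82.983$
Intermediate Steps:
$C{\left(u,f \right)} = \sqrt{7 f + u \left(-8 + f\right) \left(22 + u\right)}$ ($C{\left(u,f \right)} = \sqrt{\left(u + 22\right) \left(f - 8\right) u + 7 f} = \sqrt{\left(22 + u\right) \left(-8 + f\right) u + 7 f} = \sqrt{\left(-8 + f\right) \left(22 + u\right) u + 7 f} = \sqrt{u \left(-8 + f\right) \left(22 + u\right) + 7 f} = \sqrt{7 f + u \left(-8 + f\right) \left(22 + u\right)}$)
$\left(-30 + 4 b\right) + C{\left(-38,44 \right)} = \left(-30 + 4 \left(-9\right)\right) + \sqrt{\left(-176\right) \left(-38\right) - 8 \left(-38\right)^{2} + 7 \cdot 44 + 44 \left(-38\right)^{2} + 22 \cdot 44 \left(-38\right)} = \left(-30 - 36\right) + \sqrt{6688 - 11552 + 308 + 44 \cdot 1444 - 36784} = -66 + \sqrt{6688 - 11552 + 308 + 63536 - 36784} = -66 + \sqrt{22196} = -66 + 2 \sqrt{5549}$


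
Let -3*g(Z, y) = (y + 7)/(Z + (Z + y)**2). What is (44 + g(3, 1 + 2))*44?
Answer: 226072/117 ≈ 1932.2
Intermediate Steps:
g(Z, y) = -(7 + y)/(3*(Z + (Z + y)**2)) (g(Z, y) = -(y + 7)/(3*(Z + (Z + y)**2)) = -(7 + y)/(3*(Z + (Z + y)**2)))
(44 + g(3, 1 + 2))*44 = (44 + (-7 - (1 + 2))/(3*(3 + (3 + (1 + 2))**2)))*44 = (44 + (-7 - 1*3)/(3*(3 + (3 + 3)**2)))*44 = (44 + (-7 - 3)/(3*(3 + 6**2)))*44 = (44 + (1/3)*(-10)/(3 + 36))*44 = (44 + (1/3)*(-10)/39)*44 = (44 + (1/3)*(1/39)*(-10))*44 = (44 - 10/117)*44 = (5138/117)*44 = 226072/117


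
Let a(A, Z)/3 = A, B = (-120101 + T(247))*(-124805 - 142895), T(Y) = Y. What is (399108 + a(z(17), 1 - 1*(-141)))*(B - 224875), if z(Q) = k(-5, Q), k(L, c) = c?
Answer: 12806893144932075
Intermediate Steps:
z(Q) = Q
B = 32084915800 (B = (-120101 + 247)*(-124805 - 142895) = -119854*(-267700) = 32084915800)
a(A, Z) = 3*A
(399108 + a(z(17), 1 - 1*(-141)))*(B - 224875) = (399108 + 3*17)*(32084915800 - 224875) = (399108 + 51)*32084690925 = 399159*32084690925 = 12806893144932075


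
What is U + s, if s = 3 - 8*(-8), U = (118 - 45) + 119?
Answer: 259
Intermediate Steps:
U = 192 (U = 73 + 119 = 192)
s = 67 (s = 3 + 64 = 67)
U + s = 192 + 67 = 259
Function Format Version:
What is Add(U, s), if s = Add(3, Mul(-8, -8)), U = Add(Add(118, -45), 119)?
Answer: 259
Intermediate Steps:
U = 192 (U = Add(73, 119) = 192)
s = 67 (s = Add(3, 64) = 67)
Add(U, s) = Add(192, 67) = 259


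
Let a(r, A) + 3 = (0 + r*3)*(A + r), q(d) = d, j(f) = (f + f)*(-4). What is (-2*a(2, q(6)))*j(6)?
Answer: 4320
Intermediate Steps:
j(f) = -8*f (j(f) = (2*f)*(-4) = -8*f)
a(r, A) = -3 + 3*r*(A + r) (a(r, A) = -3 + (0 + r*3)*(A + r) = -3 + (0 + 3*r)*(A + r) = -3 + (3*r)*(A + r) = -3 + 3*r*(A + r))
(-2*a(2, q(6)))*j(6) = (-2*(-3 + 3*2² + 3*6*2))*(-8*6) = -2*(-3 + 3*4 + 36)*(-48) = -2*(-3 + 12 + 36)*(-48) = -2*45*(-48) = -90*(-48) = 4320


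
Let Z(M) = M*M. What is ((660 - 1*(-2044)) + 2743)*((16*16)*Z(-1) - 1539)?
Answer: -6988501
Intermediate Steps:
Z(M) = M²
((660 - 1*(-2044)) + 2743)*((16*16)*Z(-1) - 1539) = ((660 - 1*(-2044)) + 2743)*((16*16)*(-1)² - 1539) = ((660 + 2044) + 2743)*(256*1 - 1539) = (2704 + 2743)*(256 - 1539) = 5447*(-1283) = -6988501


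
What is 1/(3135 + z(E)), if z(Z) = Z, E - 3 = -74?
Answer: 1/3064 ≈ 0.00032637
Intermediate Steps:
E = -71 (E = 3 - 74 = -71)
1/(3135 + z(E)) = 1/(3135 - 71) = 1/3064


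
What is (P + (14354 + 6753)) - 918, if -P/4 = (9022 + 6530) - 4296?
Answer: -24835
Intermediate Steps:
P = -45024 (P = -4*((9022 + 6530) - 4296) = -4*(15552 - 4296) = -4*11256 = -45024)
(P + (14354 + 6753)) - 918 = (-45024 + (14354 + 6753)) - 918 = (-45024 + 21107) - 918 = -23917 - 918 = -24835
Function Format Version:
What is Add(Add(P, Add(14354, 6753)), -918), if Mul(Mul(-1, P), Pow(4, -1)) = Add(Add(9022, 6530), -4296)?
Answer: -24835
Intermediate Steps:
P = -45024 (P = Mul(-4, Add(Add(9022, 6530), -4296)) = Mul(-4, Add(15552, -4296)) = Mul(-4, 11256) = -45024)
Add(Add(P, Add(14354, 6753)), -918) = Add(Add(-45024, Add(14354, 6753)), -918) = Add(Add(-45024, 21107), -918) = Add(-23917, -918) = -24835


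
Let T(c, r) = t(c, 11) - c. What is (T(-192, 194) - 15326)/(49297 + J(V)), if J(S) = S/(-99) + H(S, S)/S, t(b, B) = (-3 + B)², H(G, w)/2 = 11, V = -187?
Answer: -1152855/3771356 ≈ -0.30569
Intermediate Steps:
H(G, w) = 22 (H(G, w) = 2*11 = 22)
J(S) = 22/S - S/99 (J(S) = S/(-99) + 22/S = S*(-1/99) + 22/S = -S/99 + 22/S = 22/S - S/99)
T(c, r) = 64 - c (T(c, r) = (-3 + 11)² - c = 8² - c = 64 - c)
(T(-192, 194) - 15326)/(49297 + J(V)) = ((64 - 1*(-192)) - 15326)/(49297 + (22/(-187) - 1/99*(-187))) = ((64 + 192) - 15326)/(49297 + (22*(-1/187) + 17/9)) = (256 - 15326)/(49297 + (-2/17 + 17/9)) = -15070/(49297 + 271/153) = -15070/7542712/153 = -15070*153/7542712 = -1152855/3771356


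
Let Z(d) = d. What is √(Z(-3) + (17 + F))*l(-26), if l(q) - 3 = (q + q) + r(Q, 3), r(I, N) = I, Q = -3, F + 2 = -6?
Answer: -52*√6 ≈ -127.37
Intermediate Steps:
F = -8 (F = -2 - 6 = -8)
l(q) = 2*q (l(q) = 3 + ((q + q) - 3) = 3 + (2*q - 3) = 3 + (-3 + 2*q) = 2*q)
√(Z(-3) + (17 + F))*l(-26) = √(-3 + (17 - 8))*(2*(-26)) = √(-3 + 9)*(-52) = √6*(-52) = -52*√6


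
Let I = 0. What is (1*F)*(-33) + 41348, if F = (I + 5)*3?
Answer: 40853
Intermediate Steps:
F = 15 (F = (0 + 5)*3 = 5*3 = 15)
(1*F)*(-33) + 41348 = (1*15)*(-33) + 41348 = 15*(-33) + 41348 = -495 + 41348 = 40853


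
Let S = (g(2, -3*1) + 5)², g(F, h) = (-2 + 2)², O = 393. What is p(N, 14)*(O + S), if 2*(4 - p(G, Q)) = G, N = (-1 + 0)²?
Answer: 1463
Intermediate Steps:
N = 1 (N = (-1)² = 1)
g(F, h) = 0 (g(F, h) = 0² = 0)
p(G, Q) = 4 - G/2
S = 25 (S = (0 + 5)² = 5² = 25)
p(N, 14)*(O + S) = (4 - ½*1)*(393 + 25) = (4 - ½)*418 = (7/2)*418 = 1463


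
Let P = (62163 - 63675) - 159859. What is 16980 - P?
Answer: 178351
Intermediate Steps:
P = -161371 (P = -1512 - 159859 = -161371)
16980 - P = 16980 - 1*(-161371) = 16980 + 161371 = 178351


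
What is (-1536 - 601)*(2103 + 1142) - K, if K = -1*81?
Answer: -6934484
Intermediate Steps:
K = -81
(-1536 - 601)*(2103 + 1142) - K = (-1536 - 601)*(2103 + 1142) - 1*(-81) = -2137*3245 + 81 = -6934565 + 81 = -6934484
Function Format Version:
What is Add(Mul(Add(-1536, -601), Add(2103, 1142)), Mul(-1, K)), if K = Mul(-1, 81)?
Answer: -6934484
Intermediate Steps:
K = -81
Add(Mul(Add(-1536, -601), Add(2103, 1142)), Mul(-1, K)) = Add(Mul(Add(-1536, -601), Add(2103, 1142)), Mul(-1, -81)) = Add(Mul(-2137, 3245), 81) = Add(-6934565, 81) = -6934484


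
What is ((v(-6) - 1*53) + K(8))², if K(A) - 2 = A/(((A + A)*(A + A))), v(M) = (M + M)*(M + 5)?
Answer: 1555009/1024 ≈ 1518.6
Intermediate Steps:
v(M) = 2*M*(5 + M) (v(M) = (2*M)*(5 + M) = 2*M*(5 + M))
K(A) = 2 + 1/(4*A) (K(A) = 2 + A/(((A + A)*(A + A))) = 2 + A/(((2*A)*(2*A))) = 2 + A/((4*A²)) = 2 + A*(1/(4*A²)) = 2 + 1/(4*A))
((v(-6) - 1*53) + K(8))² = ((2*(-6)*(5 - 6) - 1*53) + (2 + (¼)/8))² = ((2*(-6)*(-1) - 53) + (2 + (¼)*(⅛)))² = ((12 - 53) + (2 + 1/32))² = (-41 + 65/32)² = (-1247/32)² = 1555009/1024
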